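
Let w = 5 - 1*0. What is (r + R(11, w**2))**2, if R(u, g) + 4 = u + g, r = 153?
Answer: 34225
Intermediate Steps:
w = 5 (w = 5 + 0 = 5)
R(u, g) = -4 + g + u (R(u, g) = -4 + (u + g) = -4 + (g + u) = -4 + g + u)
(r + R(11, w**2))**2 = (153 + (-4 + 5**2 + 11))**2 = (153 + (-4 + 25 + 11))**2 = (153 + 32)**2 = 185**2 = 34225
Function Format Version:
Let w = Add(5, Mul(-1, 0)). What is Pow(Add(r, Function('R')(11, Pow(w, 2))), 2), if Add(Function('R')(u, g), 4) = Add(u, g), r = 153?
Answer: 34225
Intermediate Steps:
w = 5 (w = Add(5, 0) = 5)
Function('R')(u, g) = Add(-4, g, u) (Function('R')(u, g) = Add(-4, Add(u, g)) = Add(-4, Add(g, u)) = Add(-4, g, u))
Pow(Add(r, Function('R')(11, Pow(w, 2))), 2) = Pow(Add(153, Add(-4, Pow(5, 2), 11)), 2) = Pow(Add(153, Add(-4, 25, 11)), 2) = Pow(Add(153, 32), 2) = Pow(185, 2) = 34225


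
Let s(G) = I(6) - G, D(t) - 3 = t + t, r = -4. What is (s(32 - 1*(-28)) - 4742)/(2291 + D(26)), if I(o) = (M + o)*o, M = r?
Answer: -2395/1173 ≈ -2.0418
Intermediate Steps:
M = -4
D(t) = 3 + 2*t (D(t) = 3 + (t + t) = 3 + 2*t)
I(o) = o*(-4 + o) (I(o) = (-4 + o)*o = o*(-4 + o))
s(G) = 12 - G (s(G) = 6*(-4 + 6) - G = 6*2 - G = 12 - G)
(s(32 - 1*(-28)) - 4742)/(2291 + D(26)) = ((12 - (32 - 1*(-28))) - 4742)/(2291 + (3 + 2*26)) = ((12 - (32 + 28)) - 4742)/(2291 + (3 + 52)) = ((12 - 1*60) - 4742)/(2291 + 55) = ((12 - 60) - 4742)/2346 = (-48 - 4742)*(1/2346) = -4790*1/2346 = -2395/1173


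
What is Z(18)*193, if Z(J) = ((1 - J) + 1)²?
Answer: 49408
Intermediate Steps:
Z(J) = (2 - J)²
Z(18)*193 = (-2 + 18)²*193 = 16²*193 = 256*193 = 49408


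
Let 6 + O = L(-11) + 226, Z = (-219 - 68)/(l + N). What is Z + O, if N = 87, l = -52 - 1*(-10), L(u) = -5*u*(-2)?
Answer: 4663/45 ≈ 103.62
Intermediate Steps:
L(u) = 10*u
l = -42 (l = -52 + 10 = -42)
Z = -287/45 (Z = (-219 - 68)/(-42 + 87) = -287/45 ≈ -6.3778)
O = 110 (O = -6 + (10*(-11) + 226) = -6 + (-110 + 226) = -6 + 116 = 110)
Z + O = -287/45 + 110 = 4663/45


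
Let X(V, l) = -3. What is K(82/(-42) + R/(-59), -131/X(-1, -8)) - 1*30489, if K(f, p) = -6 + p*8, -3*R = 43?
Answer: -90437/3 ≈ -30146.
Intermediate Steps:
R = -43/3 (R = -1/3*43 = -43/3 ≈ -14.333)
K(f, p) = -6 + 8*p
K(82/(-42) + R/(-59), -131/X(-1, -8)) - 1*30489 = (-6 + 8*(-131/(-3))) - 1*30489 = (-6 + 8*(-131*(-1/3))) - 30489 = (-6 + 8*(131/3)) - 30489 = (-6 + 1048/3) - 30489 = 1030/3 - 30489 = -90437/3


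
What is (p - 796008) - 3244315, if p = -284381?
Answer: -4324704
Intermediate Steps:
(p - 796008) - 3244315 = (-284381 - 796008) - 3244315 = -1080389 - 3244315 = -4324704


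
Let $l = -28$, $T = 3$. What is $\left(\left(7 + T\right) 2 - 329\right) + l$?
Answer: $-337$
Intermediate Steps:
$\left(\left(7 + T\right) 2 - 329\right) + l = \left(\left(7 + 3\right) 2 - 329\right) - 28 = \left(10 \cdot 2 - 329\right) - 28 = \left(20 - 329\right) - 28 = -309 - 28 = -337$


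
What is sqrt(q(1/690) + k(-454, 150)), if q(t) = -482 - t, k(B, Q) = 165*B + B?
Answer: I*sqrt(36110281290)/690 ≈ 275.4*I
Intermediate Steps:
k(B, Q) = 166*B
sqrt(q(1/690) + k(-454, 150)) = sqrt((-482 - 1/690) + 166*(-454)) = sqrt((-482 - 1*1/690) - 75364) = sqrt((-482 - 1/690) - 75364) = sqrt(-332581/690 - 75364) = sqrt(-52333741/690) = I*sqrt(36110281290)/690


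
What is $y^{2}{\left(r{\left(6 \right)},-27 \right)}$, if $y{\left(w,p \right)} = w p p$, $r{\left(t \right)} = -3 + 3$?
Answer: $0$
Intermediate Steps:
$r{\left(t \right)} = 0$
$y{\left(w,p \right)} = w p^{2}$ ($y{\left(w,p \right)} = p w p = w p^{2}$)
$y^{2}{\left(r{\left(6 \right)},-27 \right)} = \left(0 \left(-27\right)^{2}\right)^{2} = \left(0 \cdot 729\right)^{2} = 0^{2} = 0$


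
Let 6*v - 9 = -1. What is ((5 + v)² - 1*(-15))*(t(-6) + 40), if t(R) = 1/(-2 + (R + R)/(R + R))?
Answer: 6448/3 ≈ 2149.3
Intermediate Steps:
v = 4/3 (v = 3/2 + (⅙)*(-1) = 3/2 - ⅙ = 4/3 ≈ 1.3333)
t(R) = -1 (t(R) = 1/(-2 + (2*R)/((2*R))) = 1/(-2 + (2*R)*(1/(2*R))) = 1/(-2 + 1) = 1/(-1) = -1)
((5 + v)² - 1*(-15))*(t(-6) + 40) = ((5 + 4/3)² - 1*(-15))*(-1 + 40) = ((19/3)² + 15)*39 = (361/9 + 15)*39 = (496/9)*39 = 6448/3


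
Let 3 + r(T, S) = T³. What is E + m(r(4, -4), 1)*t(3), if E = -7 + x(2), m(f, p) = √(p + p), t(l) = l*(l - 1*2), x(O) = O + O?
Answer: -3 + 3*√2 ≈ 1.2426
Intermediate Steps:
r(T, S) = -3 + T³
x(O) = 2*O
t(l) = l*(-2 + l) (t(l) = l*(l - 2) = l*(-2 + l))
m(f, p) = √2*√p (m(f, p) = √(2*p) = √2*√p)
E = -3 (E = -7 + 2*2 = -7 + 4 = -3)
E + m(r(4, -4), 1)*t(3) = -3 + (√2*√1)*(3*(-2 + 3)) = -3 + (√2*1)*(3*1) = -3 + √2*3 = -3 + 3*√2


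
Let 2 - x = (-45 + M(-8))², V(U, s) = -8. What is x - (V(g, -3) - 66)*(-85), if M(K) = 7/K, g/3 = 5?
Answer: -537121/64 ≈ -8392.5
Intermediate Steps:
g = 15 (g = 3*5 = 15)
x = -134561/64 (x = 2 - (-45 + 7/(-8))² = 2 - (-45 + 7*(-⅛))² = 2 - (-45 - 7/8)² = 2 - (-367/8)² = 2 - 1*134689/64 = 2 - 134689/64 = -134561/64 ≈ -2102.5)
x - (V(g, -3) - 66)*(-85) = -134561/64 - (-8 - 66)*(-85) = -134561/64 - (-74)*(-85) = -134561/64 - 1*6290 = -134561/64 - 6290 = -537121/64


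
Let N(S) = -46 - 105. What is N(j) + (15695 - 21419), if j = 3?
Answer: -5875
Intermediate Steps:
N(S) = -151
N(j) + (15695 - 21419) = -151 + (15695 - 21419) = -151 - 5724 = -5875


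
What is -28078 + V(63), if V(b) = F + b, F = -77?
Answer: -28092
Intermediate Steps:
V(b) = -77 + b
-28078 + V(63) = -28078 + (-77 + 63) = -28078 - 14 = -28092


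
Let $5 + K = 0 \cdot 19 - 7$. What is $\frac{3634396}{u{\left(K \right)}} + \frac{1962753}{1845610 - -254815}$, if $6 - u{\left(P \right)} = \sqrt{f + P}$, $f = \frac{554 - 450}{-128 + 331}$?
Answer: $\frac{232448958870708}{506202425} + \frac{908599 i \sqrt{118349}}{1205} \approx 4.592 \cdot 10^{5} + 2.594 \cdot 10^{5} i$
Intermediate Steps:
$K = -12$ ($K = -5 + \left(0 \cdot 19 - 7\right) = -5 + \left(0 - 7\right) = -5 - 7 = -12$)
$f = \frac{104}{203} \approx 0.51232$
$u{\left(P \right)} = 6 - \sqrt{\frac{104}{203} + P}$
$\frac{3634396}{u{\left(K \right)}} + \frac{1962753}{1845610 - -254815} = \frac{3634396}{6 - \frac{\sqrt{21112 + 41209 \left(-12\right)}}{203}} + \frac{1962753}{1845610 - -254815} = \frac{3634396}{6 - \frac{\sqrt{21112 - 494508}}{203}} + \frac{1962753}{1845610 + 254815} = \frac{3634396}{6 - \frac{\sqrt{-473396}}{203}} + \frac{1962753}{2100425} = \frac{3634396}{6 - \frac{2 i \sqrt{118349}}{203}} + 1962753 \cdot \frac{1}{2100425} = \frac{3634396}{6 - \frac{2 i \sqrt{118349}}{203}} + \frac{1962753}{2100425} = \frac{1962753}{2100425} + \frac{3634396}{6 - \frac{2 i \sqrt{118349}}{203}}$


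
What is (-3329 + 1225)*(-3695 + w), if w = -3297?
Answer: 14711168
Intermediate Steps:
(-3329 + 1225)*(-3695 + w) = (-3329 + 1225)*(-3695 - 3297) = -2104*(-6992) = 14711168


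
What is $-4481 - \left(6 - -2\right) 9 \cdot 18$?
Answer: $-5777$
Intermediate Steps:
$-4481 - \left(6 - -2\right) 9 \cdot 18 = -4481 - \left(6 + 2\right) 9 \cdot 18 = -4481 - 8 \cdot 9 \cdot 18 = -4481 - 72 \cdot 18 = -4481 - 1296 = -5777$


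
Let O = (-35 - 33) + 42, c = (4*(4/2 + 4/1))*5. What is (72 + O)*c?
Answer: 5520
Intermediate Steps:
c = 120 (c = (4*(4*(½) + 4*1))*5 = (4*(2 + 4))*5 = (4*6)*5 = 24*5 = 120)
O = -26 (O = -68 + 42 = -26)
(72 + O)*c = (72 - 26)*120 = 46*120 = 5520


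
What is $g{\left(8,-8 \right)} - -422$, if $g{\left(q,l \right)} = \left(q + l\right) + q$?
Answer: $430$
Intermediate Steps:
$g{\left(q,l \right)} = l + 2 q$ ($g{\left(q,l \right)} = \left(l + q\right) + q = l + 2 q$)
$g{\left(8,-8 \right)} - -422 = \left(-8 + 2 \cdot 8\right) - -422 = \left(-8 + 16\right) + 422 = 8 + 422 = 430$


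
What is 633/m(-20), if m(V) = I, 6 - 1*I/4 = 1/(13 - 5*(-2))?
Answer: 14559/548 ≈ 26.568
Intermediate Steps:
I = 548/23 (I = 24 - 4/(13 - 5*(-2)) = 24 - 4/(13 + 10) = 24 - 4/23 = 548/23 ≈ 23.826)
m(V) = 548/23
633/m(-20) = 633/(548/23) = 633*(23/548) = 14559/548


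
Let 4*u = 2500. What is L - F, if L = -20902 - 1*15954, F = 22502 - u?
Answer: -58733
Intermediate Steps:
u = 625 (u = (1/4)*2500 = 625)
F = 21877 (F = 22502 - 1*625 = 22502 - 625 = 21877)
L = -36856 (L = -20902 - 15954 = -36856)
L - F = -36856 - 1*21877 = -36856 - 21877 = -58733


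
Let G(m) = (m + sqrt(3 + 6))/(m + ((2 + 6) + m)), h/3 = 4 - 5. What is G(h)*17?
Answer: 0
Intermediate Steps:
h = -3 (h = 3*(4 - 5) = 3*(-1) = -3)
G(m) = (3 + m)/(8 + 2*m) (G(m) = (m + sqrt(9))/(m + (8 + m)) = (m + 3)/(8 + 2*m) = (3 + m)/(8 + 2*m))
G(h)*17 = ((3 - 3)/(2*(4 - 3)))*17 = ((1/2)*0/1)*17 = ((1/2)*1*0)*17 = 0*17 = 0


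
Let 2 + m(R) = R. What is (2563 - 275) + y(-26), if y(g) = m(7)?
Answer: 2293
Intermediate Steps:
m(R) = -2 + R
y(g) = 5 (y(g) = -2 + 7 = 5)
(2563 - 275) + y(-26) = (2563 - 275) + 5 = 2288 + 5 = 2293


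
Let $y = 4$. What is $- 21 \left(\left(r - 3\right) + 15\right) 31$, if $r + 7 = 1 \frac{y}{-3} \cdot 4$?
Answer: $217$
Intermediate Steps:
$r = - \frac{37}{3}$ ($r = -7 + 1 \frac{4}{-3} \cdot 4 = -7 + 1 \cdot 4 \left(- \frac{1}{3}\right) 4 = -7 + 1 \left(- \frac{4}{3}\right) 4 = -7 - \frac{16}{3} = - \frac{37}{3} \approx -12.333$)
$- 21 \left(\left(r - 3\right) + 15\right) 31 = - 21 \left(\left(- \frac{37}{3} - 3\right) + 15\right) 31 = - 21 \left(- \frac{46}{3} + 15\right) 31 = \left(-21\right) \left(- \frac{1}{3}\right) 31 = 7 \cdot 31 = 217$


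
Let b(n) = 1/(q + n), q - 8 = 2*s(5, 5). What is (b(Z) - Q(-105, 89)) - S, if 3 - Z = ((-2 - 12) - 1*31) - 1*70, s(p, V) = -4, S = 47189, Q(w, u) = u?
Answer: -5578803/118 ≈ -47278.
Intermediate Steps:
q = 0 (q = 8 + 2*(-4) = 8 - 8 = 0)
Z = 118 (Z = 3 - (((-2 - 12) - 1*31) - 1*70) = 3 - ((-14 - 31) - 70) = 3 - (-45 - 70) = 3 - 1*(-115) = 3 + 115 = 118)
b(n) = 1/n (b(n) = 1/(0 + n) = 1/n)
(b(Z) - Q(-105, 89)) - S = (1/118 - 1*89) - 1*47189 = (1/118 - 89) - 47189 = -10501/118 - 47189 = -5578803/118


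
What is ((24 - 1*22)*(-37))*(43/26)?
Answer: -1591/13 ≈ -122.38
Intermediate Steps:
((24 - 1*22)*(-37))*(43/26) = ((24 - 22)*(-37))*(43*(1/26)) = (2*(-37))*(43/26) = -74*43/26 = -1591/13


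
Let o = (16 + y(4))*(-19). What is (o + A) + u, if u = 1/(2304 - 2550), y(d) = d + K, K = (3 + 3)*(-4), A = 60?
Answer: 33455/246 ≈ 136.00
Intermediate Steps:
K = -24 (K = 6*(-4) = -24)
y(d) = -24 + d (y(d) = d - 24 = -24 + d)
o = 76 (o = (16 + (-24 + 4))*(-19) = (16 - 20)*(-19) = -4*(-19) = 76)
u = -1/246 (u = 1/(-246) = -1/246 ≈ -0.0040650)
(o + A) + u = (76 + 60) - 1/246 = 136 - 1/246 = 33455/246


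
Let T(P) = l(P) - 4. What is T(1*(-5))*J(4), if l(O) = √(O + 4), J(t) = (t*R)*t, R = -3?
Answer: 192 - 48*I ≈ 192.0 - 48.0*I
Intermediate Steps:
J(t) = -3*t² (J(t) = (t*(-3))*t = (-3*t)*t = -3*t²)
l(O) = √(4 + O)
T(P) = -4 + √(4 + P) (T(P) = √(4 + P) - 4 = -4 + √(4 + P))
T(1*(-5))*J(4) = (-4 + √(4 + 1*(-5)))*(-3*4²) = (-4 + √(4 - 5))*(-3*16) = (-4 + √(-1))*(-48) = (-4 + I)*(-48) = 192 - 48*I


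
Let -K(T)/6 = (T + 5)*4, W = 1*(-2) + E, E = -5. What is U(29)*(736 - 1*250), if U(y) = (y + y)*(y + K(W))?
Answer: 2170476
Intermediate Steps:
W = -7 (W = 1*(-2) - 5 = -2 - 5 = -7)
K(T) = -120 - 24*T (K(T) = -6*(T + 5)*4 = -6*(5 + T)*4 = -6*(20 + 4*T) = -120 - 24*T)
U(y) = 2*y*(48 + y) (U(y) = (y + y)*(y + (-120 - 24*(-7))) = (2*y)*(y + (-120 + 168)) = (2*y)*(y + 48) = (2*y)*(48 + y) = 2*y*(48 + y))
U(29)*(736 - 1*250) = (2*29*(48 + 29))*(736 - 1*250) = (2*29*77)*(736 - 250) = 4466*486 = 2170476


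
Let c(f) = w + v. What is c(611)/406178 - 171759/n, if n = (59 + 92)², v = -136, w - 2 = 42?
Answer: -34883412397/4630632289 ≈ -7.5332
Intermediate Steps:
w = 44 (w = 2 + 42 = 44)
c(f) = -92 (c(f) = 44 - 136 = -92)
n = 22801 (n = 151² = 22801)
c(611)/406178 - 171759/n = -92/406178 - 171759/22801 = -92*1/406178 - 171759*1/22801 = -46/203089 - 171759/22801 = -34883412397/4630632289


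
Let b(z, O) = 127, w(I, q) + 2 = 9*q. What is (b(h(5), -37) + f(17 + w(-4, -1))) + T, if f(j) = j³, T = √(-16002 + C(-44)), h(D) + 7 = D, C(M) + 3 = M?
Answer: 343 + I*√16049 ≈ 343.0 + 126.68*I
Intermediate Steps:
w(I, q) = -2 + 9*q
C(M) = -3 + M
h(D) = -7 + D
T = I*√16049 (T = √(-16002 + (-3 - 44)) = √(-16002 - 47) = √(-16049) = I*√16049 ≈ 126.68*I)
(b(h(5), -37) + f(17 + w(-4, -1))) + T = (127 + (17 + (-2 + 9*(-1)))³) + I*√16049 = (127 + (17 + (-2 - 9))³) + I*√16049 = (127 + (17 - 11)³) + I*√16049 = (127 + 6³) + I*√16049 = (127 + 216) + I*√16049 = 343 + I*√16049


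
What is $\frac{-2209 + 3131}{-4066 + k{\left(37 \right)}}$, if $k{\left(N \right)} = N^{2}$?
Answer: $- \frac{922}{2697} \approx -0.34186$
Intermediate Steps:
$\frac{-2209 + 3131}{-4066 + k{\left(37 \right)}} = \frac{-2209 + 3131}{-4066 + 37^{2}} = \frac{922}{-4066 + 1369} = \frac{922}{-2697} = 922 \left(- \frac{1}{2697}\right) = - \frac{922}{2697}$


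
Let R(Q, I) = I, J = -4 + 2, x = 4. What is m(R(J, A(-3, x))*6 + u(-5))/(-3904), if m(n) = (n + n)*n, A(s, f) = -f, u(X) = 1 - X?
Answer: -81/488 ≈ -0.16598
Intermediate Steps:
J = -2
m(n) = 2*n**2 (m(n) = (2*n)*n = 2*n**2)
m(R(J, A(-3, x))*6 + u(-5))/(-3904) = (2*(-1*4*6 + (1 - 1*(-5)))**2)/(-3904) = (2*(-4*6 + (1 + 5))**2)*(-1/3904) = (2*(-24 + 6)**2)*(-1/3904) = (2*(-18)**2)*(-1/3904) = (2*324)*(-1/3904) = 648*(-1/3904) = -81/488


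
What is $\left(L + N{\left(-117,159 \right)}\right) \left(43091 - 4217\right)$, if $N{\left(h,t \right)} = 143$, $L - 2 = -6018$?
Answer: $-228307002$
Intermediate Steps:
$L = -6016$ ($L = 2 - 6018 = -6016$)
$\left(L + N{\left(-117,159 \right)}\right) \left(43091 - 4217\right) = \left(-6016 + 143\right) \left(43091 - 4217\right) = \left(-5873\right) 38874 = -228307002$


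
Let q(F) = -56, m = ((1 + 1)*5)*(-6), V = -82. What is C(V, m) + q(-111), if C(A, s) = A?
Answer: -138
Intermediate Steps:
m = -60 (m = (2*5)*(-6) = 10*(-6) = -60)
C(V, m) + q(-111) = -82 - 56 = -138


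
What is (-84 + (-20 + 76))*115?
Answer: -3220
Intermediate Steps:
(-84 + (-20 + 76))*115 = (-84 + 56)*115 = -28*115 = -3220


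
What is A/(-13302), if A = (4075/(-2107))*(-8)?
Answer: -16300/14013657 ≈ -0.0011632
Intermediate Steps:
A = 32600/2107 (A = (4075*(-1/2107))*(-8) = -4075/2107*(-8) = 32600/2107 ≈ 15.472)
A/(-13302) = (32600/2107)/(-13302) = (32600/2107)*(-1/13302) = -16300/14013657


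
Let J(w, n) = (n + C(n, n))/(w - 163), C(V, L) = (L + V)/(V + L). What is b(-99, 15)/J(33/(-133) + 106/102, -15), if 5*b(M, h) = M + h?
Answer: -2200526/11305 ≈ -194.65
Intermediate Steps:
C(V, L) = 1 (C(V, L) = (L + V)/(L + V) = 1)
J(w, n) = (1 + n)/(-163 + w) (J(w, n) = (n + 1)/(w - 163) = (1 + n)/(-163 + w))
b(M, h) = M/5 + h/5 (b(M, h) = (M + h)/5 = M/5 + h/5)
b(-99, 15)/J(33/(-133) + 106/102, -15) = ((1/5)*(-99) + (1/5)*15)/(((1 - 15)/(-163 + (33/(-133) + 106/102)))) = (-99/5 + 3)/((-14/(-163 + (33*(-1/133) + 106*(1/102))))) = -84/(5*(-14/(-163 + (-33/133 + 53/51)))) = -84/(5*(-14/(-163 + 5366/6783))) = -84/(5*(-14/(-1100263/6783))) = -84/(5*((-6783/1100263*(-14)))) = -84/(5*94962/1100263) = -84/5*1100263/94962 = -2200526/11305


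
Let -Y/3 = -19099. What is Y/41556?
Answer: 19099/13852 ≈ 1.3788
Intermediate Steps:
Y = 57297 (Y = -3*(-19099) = 57297)
Y/41556 = 57297/41556 = 57297*(1/41556) = 19099/13852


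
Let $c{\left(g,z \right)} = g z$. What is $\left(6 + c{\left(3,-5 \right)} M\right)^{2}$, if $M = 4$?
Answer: $2916$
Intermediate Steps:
$\left(6 + c{\left(3,-5 \right)} M\right)^{2} = \left(6 + 3 \left(-5\right) 4\right)^{2} = \left(6 - 60\right)^{2} = \left(-54\right)^{2} = 2916$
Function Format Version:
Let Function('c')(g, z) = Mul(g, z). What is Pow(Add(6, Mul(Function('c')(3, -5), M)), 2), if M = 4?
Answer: 2916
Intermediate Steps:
Pow(Add(6, Mul(Function('c')(3, -5), M)), 2) = Pow(Add(6, Mul(Mul(3, -5), 4)), 2) = Pow(Add(6, Mul(-15, 4)), 2) = Pow(Add(6, -60), 2) = Pow(-54, 2) = 2916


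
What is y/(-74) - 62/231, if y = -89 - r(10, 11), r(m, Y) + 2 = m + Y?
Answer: 10180/8547 ≈ 1.1911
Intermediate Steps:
r(m, Y) = -2 + Y + m (r(m, Y) = -2 + (m + Y) = -2 + (Y + m) = -2 + Y + m)
y = -108 (y = -89 - (-2 + 11 + 10) = -89 - 1*19 = -89 - 19 = -108)
y/(-74) - 62/231 = -108/(-74) - 62/231 = -108*(-1/74) - 62*1/231 = 54/37 - 62/231 = 10180/8547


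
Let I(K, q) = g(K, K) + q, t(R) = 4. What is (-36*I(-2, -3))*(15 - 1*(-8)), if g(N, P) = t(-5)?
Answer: -828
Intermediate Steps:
g(N, P) = 4
I(K, q) = 4 + q
(-36*I(-2, -3))*(15 - 1*(-8)) = (-36*(4 - 3))*(15 - 1*(-8)) = (-36*1)*(15 + 8) = -36*23 = -828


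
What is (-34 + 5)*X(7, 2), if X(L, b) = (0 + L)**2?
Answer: -1421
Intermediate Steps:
X(L, b) = L**2
(-34 + 5)*X(7, 2) = (-34 + 5)*7**2 = -29*49 = -1421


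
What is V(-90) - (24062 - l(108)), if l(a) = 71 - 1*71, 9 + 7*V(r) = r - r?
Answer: -168443/7 ≈ -24063.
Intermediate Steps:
V(r) = -9/7 (V(r) = -9/7 + (r - r)/7 = -9/7 + (⅐)*0 = -9/7 + 0 = -9/7)
l(a) = 0 (l(a) = 71 - 71 = 0)
V(-90) - (24062 - l(108)) = -9/7 - (24062 - 1*0) = -9/7 - (24062 + 0) = -9/7 - 1*24062 = -9/7 - 24062 = -168443/7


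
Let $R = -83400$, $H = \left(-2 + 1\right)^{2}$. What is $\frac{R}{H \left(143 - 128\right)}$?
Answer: $-5560$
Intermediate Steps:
$H = 1$ ($H = \left(-1\right)^{2} = 1$)
$\frac{R}{H \left(143 - 128\right)} = - \frac{83400}{1 \left(143 - 128\right)} = - \frac{83400}{1 \cdot 15} = - \frac{83400}{15} = \left(-83400\right) \frac{1}{15} = -5560$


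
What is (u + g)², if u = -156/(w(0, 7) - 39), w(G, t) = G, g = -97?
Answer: 8649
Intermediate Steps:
u = 4 (u = -156/(0 - 39) = -156/(-39) = -156*(-1/39) = 4)
(u + g)² = (4 - 97)² = (-93)² = 8649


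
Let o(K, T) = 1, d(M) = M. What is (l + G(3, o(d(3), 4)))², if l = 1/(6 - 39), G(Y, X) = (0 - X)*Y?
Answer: 10000/1089 ≈ 9.1827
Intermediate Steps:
G(Y, X) = -X*Y (G(Y, X) = (-X)*Y = -X*Y)
l = -1/33 (l = 1/(-33) = -1/33 ≈ -0.030303)
(l + G(3, o(d(3), 4)))² = (-1/33 - 1*1*3)² = (-1/33 - 3)² = (-100/33)² = 10000/1089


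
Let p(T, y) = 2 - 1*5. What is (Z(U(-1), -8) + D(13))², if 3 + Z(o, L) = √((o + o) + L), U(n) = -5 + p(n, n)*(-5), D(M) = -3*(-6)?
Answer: 237 + 60*√3 ≈ 340.92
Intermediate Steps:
p(T, y) = -3 (p(T, y) = 2 - 5 = -3)
D(M) = 18
U(n) = 10 (U(n) = -5 - 3*(-5) = -5 + 15 = 10)
Z(o, L) = -3 + √(L + 2*o) (Z(o, L) = -3 + √((o + o) + L) = -3 + √(2*o + L) = -3 + √(L + 2*o))
(Z(U(-1), -8) + D(13))² = ((-3 + √(-8 + 2*10)) + 18)² = ((-3 + √(-8 + 20)) + 18)² = ((-3 + √12) + 18)² = ((-3 + 2*√3) + 18)² = (15 + 2*√3)²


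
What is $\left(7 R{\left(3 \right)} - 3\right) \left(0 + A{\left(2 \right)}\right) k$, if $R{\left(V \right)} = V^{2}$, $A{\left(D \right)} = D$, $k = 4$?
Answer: $480$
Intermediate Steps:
$\left(7 R{\left(3 \right)} - 3\right) \left(0 + A{\left(2 \right)}\right) k = \left(7 \cdot 3^{2} - 3\right) \left(0 + 2\right) 4 = \left(7 \cdot 9 - 3\right) 2 \cdot 4 = \left(63 - 3\right) 8 = 60 \cdot 8 = 480$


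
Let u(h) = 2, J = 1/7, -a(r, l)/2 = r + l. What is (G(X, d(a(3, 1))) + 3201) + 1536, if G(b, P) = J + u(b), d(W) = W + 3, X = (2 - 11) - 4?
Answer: 33174/7 ≈ 4739.1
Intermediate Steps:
a(r, l) = -2*l - 2*r (a(r, l) = -2*(r + l) = -2*(l + r) = -2*l - 2*r)
J = ⅐ ≈ 0.14286
X = -13 (X = -9 - 4 = -13)
d(W) = 3 + W
G(b, P) = 15/7 (G(b, P) = ⅐ + 2 = 15/7)
(G(X, d(a(3, 1))) + 3201) + 1536 = (15/7 + 3201) + 1536 = 22422/7 + 1536 = 33174/7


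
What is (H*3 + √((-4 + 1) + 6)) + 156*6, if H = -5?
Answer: 921 + √3 ≈ 922.73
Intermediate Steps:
(H*3 + √((-4 + 1) + 6)) + 156*6 = (-5*3 + √((-4 + 1) + 6)) + 156*6 = (-15 + √(-3 + 6)) + 936 = (-15 + √3) + 936 = 921 + √3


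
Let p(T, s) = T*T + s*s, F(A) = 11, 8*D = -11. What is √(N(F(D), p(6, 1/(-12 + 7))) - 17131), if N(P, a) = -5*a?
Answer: 2*I*√108195/5 ≈ 131.57*I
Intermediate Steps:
D = -11/8 (D = (⅛)*(-11) = -11/8 ≈ -1.3750)
p(T, s) = T² + s²
√(N(F(D), p(6, 1/(-12 + 7))) - 17131) = √(-5*(6² + (1/(-12 + 7))²) - 17131) = √(-5*(36 + (1/(-5))²) - 17131) = √(-5*(36 + (-⅕)²) - 17131) = √(-5*(36 + 1/25) - 17131) = √(-5*901/25 - 17131) = √(-901/5 - 17131) = √(-86556/5) = 2*I*√108195/5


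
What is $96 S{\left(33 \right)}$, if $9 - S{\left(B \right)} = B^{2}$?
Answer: $-103680$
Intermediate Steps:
$S{\left(B \right)} = 9 - B^{2}$
$96 S{\left(33 \right)} = 96 \left(9 - 33^{2}\right) = 96 \left(9 - 1089\right) = 96 \left(-1080\right) = -103680$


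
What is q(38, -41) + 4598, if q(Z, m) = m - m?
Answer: 4598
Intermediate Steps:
q(Z, m) = 0
q(38, -41) + 4598 = 0 + 4598 = 4598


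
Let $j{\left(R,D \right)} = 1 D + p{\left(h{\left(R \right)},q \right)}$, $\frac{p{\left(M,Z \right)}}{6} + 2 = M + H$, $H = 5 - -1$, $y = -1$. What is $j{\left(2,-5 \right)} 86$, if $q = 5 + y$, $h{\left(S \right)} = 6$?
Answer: $4730$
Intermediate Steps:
$H = 6$ ($H = 5 + 1 = 6$)
$q = 4$ ($q = 5 - 1 = 4$)
$p{\left(M,Z \right)} = 24 + 6 M$ ($p{\left(M,Z \right)} = -12 + 6 \left(M + 6\right) = -12 + 6 \left(6 + M\right) = -12 + \left(36 + 6 M\right) = 24 + 6 M$)
$j{\left(R,D \right)} = 60 + D$ ($j{\left(R,D \right)} = 1 D + \left(24 + 6 \cdot 6\right) = D + \left(24 + 36\right) = D + 60 = 60 + D$)
$j{\left(2,-5 \right)} 86 = \left(60 - 5\right) 86 = 55 \cdot 86 = 4730$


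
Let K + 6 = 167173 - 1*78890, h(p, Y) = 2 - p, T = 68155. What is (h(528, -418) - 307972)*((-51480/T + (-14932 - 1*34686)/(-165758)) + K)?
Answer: -30765919212424153864/1129723649 ≈ -2.7233e+10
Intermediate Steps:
K = 88277 (K = -6 + (167173 - 1*78890) = -6 + (167173 - 78890) = -6 + 88283 = 88277)
(h(528, -418) - 307972)*((-51480/T + (-14932 - 1*34686)/(-165758)) + K) = ((2 - 1*528) - 307972)*((-51480/68155 + (-14932 - 1*34686)/(-165758)) + 88277) = ((2 - 528) - 307972)*((-51480*1/68155 + (-14932 - 34686)*(-1/165758)) + 88277) = (-526 - 307972)*((-10296/13631 - 49618*(-1/165758)) + 88277) = -308498*((-10296/13631 + 24809/82879) + 88277) = -308498*(-515150705/1129723649 + 88277) = -308498*99728099412068/1129723649 = -30765919212424153864/1129723649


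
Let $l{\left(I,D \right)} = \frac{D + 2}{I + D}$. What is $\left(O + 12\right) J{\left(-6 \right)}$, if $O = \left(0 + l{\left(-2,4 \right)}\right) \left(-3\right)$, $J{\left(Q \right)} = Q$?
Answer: $-18$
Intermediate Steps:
$l{\left(I,D \right)} = \frac{2 + D}{D + I}$
$O = -9$ ($O = \left(0 + \frac{2 + 4}{4 - 2}\right) \left(-3\right) = \left(0 + \frac{1}{2} \cdot 6\right) \left(-3\right) = \left(0 + 3\right) \left(-3\right) = 3 \left(-3\right) = -9$)
$\left(O + 12\right) J{\left(-6 \right)} = \left(-9 + 12\right) \left(-6\right) = 3 \left(-6\right) = -18$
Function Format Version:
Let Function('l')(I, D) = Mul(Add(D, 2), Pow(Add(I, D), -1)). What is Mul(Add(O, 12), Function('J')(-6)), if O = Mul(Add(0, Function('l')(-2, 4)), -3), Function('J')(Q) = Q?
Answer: -18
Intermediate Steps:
Function('l')(I, D) = Mul(Pow(Add(D, I), -1), Add(2, D)) (Function('l')(I, D) = Mul(Add(2, D), Pow(Add(D, I), -1)) = Mul(Pow(Add(D, I), -1), Add(2, D)))
O = -9 (O = Mul(Add(0, Mul(Pow(Add(4, -2), -1), Add(2, 4))), -3) = Mul(Add(0, Mul(Pow(2, -1), 6)), -3) = Mul(Add(0, Mul(Rational(1, 2), 6)), -3) = Mul(Add(0, 3), -3) = Mul(3, -3) = -9)
Mul(Add(O, 12), Function('J')(-6)) = Mul(Add(-9, 12), -6) = Mul(3, -6) = -18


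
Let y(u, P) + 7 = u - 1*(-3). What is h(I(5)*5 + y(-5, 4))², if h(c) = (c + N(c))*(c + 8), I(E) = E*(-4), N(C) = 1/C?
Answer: 1440196806724/11881 ≈ 1.2122e+8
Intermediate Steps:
N(C) = 1/C
I(E) = -4*E
y(u, P) = -4 + u (y(u, P) = -7 + (u - 1*(-3)) = -7 + (u + 3) = -7 + (3 + u) = -4 + u)
h(c) = (8 + c)*(c + 1/c) (h(c) = (c + 1/c)*(c + 8) = (c + 1/c)*(8 + c) = (8 + c)*(c + 1/c))
h(I(5)*5 + y(-5, 4))² = (1 + (-4*5*5 + (-4 - 5))² + 8*(-4*5*5 + (-4 - 5)) + 8/(-4*5*5 + (-4 - 5)))² = (1 + (-20*5 - 9)² + 8*(-20*5 - 9) + 8/(-20*5 - 9))² = (1 + (-100 - 9)² + 8*(-100 - 9) + 8/(-100 - 9))² = (1 + (-109)² + 8*(-109) + 8/(-109))² = (1 + 11881 - 872 + 8*(-1/109))² = (1 + 11881 - 872 - 8/109)² = (1200082/109)² = 1440196806724/11881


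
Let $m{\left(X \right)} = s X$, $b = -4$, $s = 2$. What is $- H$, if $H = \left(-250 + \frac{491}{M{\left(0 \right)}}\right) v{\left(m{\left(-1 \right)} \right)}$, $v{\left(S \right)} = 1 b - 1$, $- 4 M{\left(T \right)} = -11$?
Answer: $- \frac{3930}{11} \approx -357.27$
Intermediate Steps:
$M{\left(T \right)} = \frac{11}{4}$ ($M{\left(T \right)} = \left(- \frac{1}{4}\right) \left(-11\right) = \frac{11}{4}$)
$m{\left(X \right)} = 2 X$
$v{\left(S \right)} = -5$ ($v{\left(S \right)} = 1 \left(-4\right) - 1 = -4 - 1 = -5$)
$H = \frac{3930}{11}$ ($H = \left(-250 + \frac{491}{\frac{11}{4}}\right) \left(-5\right) = \left(-250 + 491 \cdot \frac{4}{11}\right) \left(-5\right) = \left(-250 + \frac{1964}{11}\right) \left(-5\right) = \left(- \frac{786}{11}\right) \left(-5\right) = \frac{3930}{11} \approx 357.27$)
$- H = \left(-1\right) \frac{3930}{11} = - \frac{3930}{11}$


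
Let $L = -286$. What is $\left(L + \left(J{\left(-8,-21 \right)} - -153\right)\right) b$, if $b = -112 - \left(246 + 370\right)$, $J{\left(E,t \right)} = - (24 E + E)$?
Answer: $-48776$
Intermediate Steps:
$J{\left(E,t \right)} = - 25 E$
$b = -728$ ($b = -112 - 616 = -728$)
$\left(L + \left(J{\left(-8,-21 \right)} - -153\right)\right) b = \left(-286 - -353\right) \left(-728\right) = \left(-286 + \left(200 + 153\right)\right) \left(-728\right) = \left(-286 + 353\right) \left(-728\right) = 67 \left(-728\right) = -48776$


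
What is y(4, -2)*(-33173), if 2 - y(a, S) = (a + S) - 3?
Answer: -99519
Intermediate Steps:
y(a, S) = 5 - S - a (y(a, S) = 2 - ((a + S) - 3) = 2 - ((S + a) - 3) = 2 - (-3 + S + a) = 2 + (3 - S - a) = 5 - S - a)
y(4, -2)*(-33173) = (5 - 1*(-2) - 1*4)*(-33173) = (5 + 2 - 4)*(-33173) = 3*(-33173) = -99519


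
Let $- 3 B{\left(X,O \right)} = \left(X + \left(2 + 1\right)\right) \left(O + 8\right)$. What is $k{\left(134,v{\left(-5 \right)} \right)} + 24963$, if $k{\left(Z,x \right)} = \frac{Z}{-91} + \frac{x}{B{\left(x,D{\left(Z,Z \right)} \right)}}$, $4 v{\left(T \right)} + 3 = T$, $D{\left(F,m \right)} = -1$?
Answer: $\frac{324511}{13} \approx 24962.0$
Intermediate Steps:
$B{\left(X,O \right)} = - \frac{\left(3 + X\right) \left(8 + O\right)}{3}$ ($B{\left(X,O \right)} = - \frac{\left(X + \left(2 + 1\right)\right) \left(O + 8\right)}{3} = - \frac{\left(X + 3\right) \left(8 + O\right)}{3} = - \frac{\left(3 + X\right) \left(8 + O\right)}{3}$)
$v{\left(T \right)} = - \frac{3}{4} + \frac{T}{4}$
$k{\left(Z,x \right)} = - \frac{Z}{91} + \frac{x}{-7 - \frac{7 x}{3}}$ ($k{\left(Z,x \right)} = \frac{Z}{-91} + \frac{x}{-8 - -1 - \frac{8 x}{3} - - \frac{x}{3}} = Z \left(- \frac{1}{91}\right) + \frac{x}{-8 + 1 - \frac{8 x}{3} + \frac{x}{3}} = - \frac{Z}{91} + \frac{x}{-7 - \frac{7 x}{3}}$)
$k{\left(134,v{\left(-5 \right)} \right)} + 24963 = \frac{- 39 \left(- \frac{3}{4} + \frac{1}{4} \left(-5\right)\right) - 134 \left(3 + \left(- \frac{3}{4} + \frac{1}{4} \left(-5\right)\right)\right)}{91 \left(3 + \left(- \frac{3}{4} + \frac{1}{4} \left(-5\right)\right)\right)} + 24963 = \frac{- 39 \left(- \frac{3}{4} - \frac{5}{4}\right) - 134 \left(3 - 2\right)}{91 \left(3 - 2\right)} + 24963 = \frac{\left(-39\right) \left(-2\right) - 134 \left(3 - 2\right)}{91 \left(3 - 2\right)} + 24963 = \frac{78 - 134 \cdot 1}{91 \cdot 1} + 24963 = \frac{1}{91} \cdot 1 \left(78 - 134\right) + 24963 = \frac{1}{91} \cdot 1 \left(-56\right) + 24963 = - \frac{8}{13} + 24963 = \frac{324511}{13}$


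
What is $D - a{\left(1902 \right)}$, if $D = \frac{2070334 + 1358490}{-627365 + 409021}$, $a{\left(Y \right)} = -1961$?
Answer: $\frac{1083530}{557} \approx 1945.3$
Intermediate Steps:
$D = - \frac{8747}{557}$ ($D = \frac{3428824}{-218344} = 3428824 \left(- \frac{1}{218344}\right) = - \frac{8747}{557} \approx -15.704$)
$D - a{\left(1902 \right)} = - \frac{8747}{557} - -1961 = - \frac{8747}{557} + 1961 = \frac{1083530}{557}$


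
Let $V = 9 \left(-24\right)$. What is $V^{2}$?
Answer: $46656$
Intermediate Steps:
$V = -216$
$V^{2} = \left(-216\right)^{2} = 46656$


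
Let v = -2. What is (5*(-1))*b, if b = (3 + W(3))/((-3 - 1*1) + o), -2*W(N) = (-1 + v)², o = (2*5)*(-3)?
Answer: -15/68 ≈ -0.22059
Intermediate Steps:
o = -30 (o = 10*(-3) = -30)
W(N) = -9/2 (W(N) = -(-1 - 2)²/2 = -½*(-3)² = -½*9 = -9/2)
b = 3/68 (b = (3 - 9/2)/((-3 - 1*1) - 30) = -3/(2*((-3 - 1) - 30)) = -3/(2*(-4 - 30)) = -3/2/(-34) = -3/2*(-1/34) = 3/68 ≈ 0.044118)
(5*(-1))*b = (5*(-1))*(3/68) = -5*3/68 = -15/68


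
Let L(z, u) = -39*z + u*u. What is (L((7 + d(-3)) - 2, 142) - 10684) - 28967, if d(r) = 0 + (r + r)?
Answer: -19448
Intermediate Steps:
d(r) = 2*r (d(r) = 0 + 2*r = 2*r)
L(z, u) = u**2 - 39*z (L(z, u) = -39*z + u**2 = u**2 - 39*z)
(L((7 + d(-3)) - 2, 142) - 10684) - 28967 = ((142**2 - 39*((7 + 2*(-3)) - 2)) - 10684) - 28967 = ((20164 - 39*((7 - 6) - 2)) - 10684) - 28967 = ((20164 - 39*(1 - 2)) - 10684) - 28967 = ((20164 - 39*(-1)) - 10684) - 28967 = ((20164 + 39) - 10684) - 28967 = (20203 - 10684) - 28967 = 9519 - 28967 = -19448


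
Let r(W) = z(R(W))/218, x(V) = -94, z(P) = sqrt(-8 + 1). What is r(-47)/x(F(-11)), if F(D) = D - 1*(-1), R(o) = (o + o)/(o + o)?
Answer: -I*sqrt(7)/20492 ≈ -0.00012911*I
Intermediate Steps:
R(o) = 1 (R(o) = (2*o)/((2*o)) = (2*o)*(1/(2*o)) = 1)
z(P) = I*sqrt(7) (z(P) = sqrt(-7) = I*sqrt(7))
F(D) = 1 + D (F(D) = D + 1 = 1 + D)
r(W) = I*sqrt(7)/218 (r(W) = (I*sqrt(7))/218 = (I*sqrt(7))*(1/218) = I*sqrt(7)/218)
r(-47)/x(F(-11)) = (I*sqrt(7)/218)/(-94) = (I*sqrt(7)/218)*(-1/94) = -I*sqrt(7)/20492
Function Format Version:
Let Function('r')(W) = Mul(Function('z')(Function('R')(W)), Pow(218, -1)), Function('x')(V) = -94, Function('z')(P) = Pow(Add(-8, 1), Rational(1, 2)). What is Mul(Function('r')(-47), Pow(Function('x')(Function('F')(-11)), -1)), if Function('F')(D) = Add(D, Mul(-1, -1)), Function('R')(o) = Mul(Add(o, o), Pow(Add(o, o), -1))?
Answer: Mul(Rational(-1, 20492), I, Pow(7, Rational(1, 2))) ≈ Mul(-0.00012911, I)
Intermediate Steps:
Function('R')(o) = 1 (Function('R')(o) = Mul(Mul(2, o), Pow(Mul(2, o), -1)) = Mul(Mul(2, o), Mul(Rational(1, 2), Pow(o, -1))) = 1)
Function('z')(P) = Mul(I, Pow(7, Rational(1, 2))) (Function('z')(P) = Pow(-7, Rational(1, 2)) = Mul(I, Pow(7, Rational(1, 2))))
Function('F')(D) = Add(1, D) (Function('F')(D) = Add(D, 1) = Add(1, D))
Function('r')(W) = Mul(Rational(1, 218), I, Pow(7, Rational(1, 2))) (Function('r')(W) = Mul(Mul(I, Pow(7, Rational(1, 2))), Pow(218, -1)) = Mul(Mul(I, Pow(7, Rational(1, 2))), Rational(1, 218)) = Mul(Rational(1, 218), I, Pow(7, Rational(1, 2))))
Mul(Function('r')(-47), Pow(Function('x')(Function('F')(-11)), -1)) = Mul(Mul(Rational(1, 218), I, Pow(7, Rational(1, 2))), Pow(-94, -1)) = Mul(Mul(Rational(1, 218), I, Pow(7, Rational(1, 2))), Rational(-1, 94)) = Mul(Rational(-1, 20492), I, Pow(7, Rational(1, 2)))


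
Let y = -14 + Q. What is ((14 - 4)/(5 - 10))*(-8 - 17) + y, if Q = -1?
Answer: 35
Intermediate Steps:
y = -15 (y = -14 - 1 = -15)
((14 - 4)/(5 - 10))*(-8 - 17) + y = ((14 - 4)/(5 - 10))*(-8 - 17) - 15 = (10/(-5))*(-25) - 15 = (10*(-⅕))*(-25) - 15 = -2*(-25) - 15 = 50 - 15 = 35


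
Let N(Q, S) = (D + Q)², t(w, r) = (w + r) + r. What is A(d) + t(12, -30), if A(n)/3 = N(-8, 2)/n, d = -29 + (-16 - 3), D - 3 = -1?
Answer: -201/4 ≈ -50.250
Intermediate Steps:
t(w, r) = w + 2*r (t(w, r) = (r + w) + r = w + 2*r)
D = 2 (D = 3 - 1 = 2)
N(Q, S) = (2 + Q)²
d = -48 (d = -29 - 19 = -48)
A(n) = 108/n (A(n) = 3*((2 - 8)²/n) = 3*((-6)²/n) = 3*(36/n) = 108/n)
A(d) + t(12, -30) = 108/(-48) + (12 + 2*(-30)) = 108*(-1/48) + (12 - 60) = -9/4 - 48 = -201/4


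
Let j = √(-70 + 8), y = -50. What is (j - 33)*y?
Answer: 1650 - 50*I*√62 ≈ 1650.0 - 393.7*I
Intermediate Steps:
j = I*√62 (j = √(-62) = I*√62 ≈ 7.874*I)
(j - 33)*y = (I*√62 - 33)*(-50) = (-33 + I*√62)*(-50) = 1650 - 50*I*√62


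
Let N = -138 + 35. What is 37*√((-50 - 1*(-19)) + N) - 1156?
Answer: -1156 + 37*I*√134 ≈ -1156.0 + 428.31*I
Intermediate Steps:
N = -103
37*√((-50 - 1*(-19)) + N) - 1156 = 37*√((-50 - 1*(-19)) - 103) - 1156 = 37*√((-50 + 19) - 103) - 1156 = 37*√(-31 - 103) - 1156 = 37*√(-134) - 1156 = 37*(I*√134) - 1156 = 37*I*√134 - 1156 = -1156 + 37*I*√134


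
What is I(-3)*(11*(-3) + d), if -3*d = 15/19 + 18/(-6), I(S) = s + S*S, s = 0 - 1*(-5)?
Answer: -8582/19 ≈ -451.68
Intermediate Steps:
s = 5 (s = 0 + 5 = 5)
I(S) = 5 + S² (I(S) = 5 + S*S = 5 + S²)
d = 14/19 (d = -(15/19 + 18/(-6))/3 = -(15*(1/19) + 18*(-⅙))/3 = -(15/19 - 3)/3 = -⅓*(-42/19) = 14/19 ≈ 0.73684)
I(-3)*(11*(-3) + d) = (5 + (-3)²)*(11*(-3) + 14/19) = (5 + 9)*(-33 + 14/19) = 14*(-613/19) = -8582/19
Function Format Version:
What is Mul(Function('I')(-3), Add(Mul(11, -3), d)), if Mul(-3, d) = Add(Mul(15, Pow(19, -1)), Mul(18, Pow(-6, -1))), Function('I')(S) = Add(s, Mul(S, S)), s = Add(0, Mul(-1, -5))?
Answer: Rational(-8582, 19) ≈ -451.68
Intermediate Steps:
s = 5 (s = Add(0, 5) = 5)
Function('I')(S) = Add(5, Pow(S, 2)) (Function('I')(S) = Add(5, Mul(S, S)) = Add(5, Pow(S, 2)))
d = Rational(14, 19) (d = Mul(Rational(-1, 3), Add(Mul(15, Pow(19, -1)), Mul(18, Pow(-6, -1)))) = Mul(Rational(-1, 3), Add(Mul(15, Rational(1, 19)), Mul(18, Rational(-1, 6)))) = Mul(Rational(-1, 3), Add(Rational(15, 19), -3)) = Mul(Rational(-1, 3), Rational(-42, 19)) = Rational(14, 19) ≈ 0.73684)
Mul(Function('I')(-3), Add(Mul(11, -3), d)) = Mul(Add(5, Pow(-3, 2)), Add(Mul(11, -3), Rational(14, 19))) = Mul(Add(5, 9), Add(-33, Rational(14, 19))) = Mul(14, Rational(-613, 19)) = Rational(-8582, 19)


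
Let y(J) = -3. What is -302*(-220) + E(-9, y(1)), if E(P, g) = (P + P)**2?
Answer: 66764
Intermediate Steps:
E(P, g) = 4*P**2 (E(P, g) = (2*P)**2 = 4*P**2)
-302*(-220) + E(-9, y(1)) = -302*(-220) + 4*(-9)**2 = 66440 + 4*81 = 66440 + 324 = 66764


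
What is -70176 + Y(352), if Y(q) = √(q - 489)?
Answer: -70176 + I*√137 ≈ -70176.0 + 11.705*I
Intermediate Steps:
Y(q) = √(-489 + q)
-70176 + Y(352) = -70176 + √(-489 + 352) = -70176 + √(-137) = -70176 + I*√137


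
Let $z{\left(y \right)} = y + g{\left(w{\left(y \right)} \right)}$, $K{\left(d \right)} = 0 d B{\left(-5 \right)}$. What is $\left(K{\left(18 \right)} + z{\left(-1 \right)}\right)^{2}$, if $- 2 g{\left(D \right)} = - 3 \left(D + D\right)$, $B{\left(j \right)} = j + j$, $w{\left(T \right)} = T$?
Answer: $16$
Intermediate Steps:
$B{\left(j \right)} = 2 j$
$g{\left(D \right)} = 3 D$ ($g{\left(D \right)} = - \frac{\left(-3\right) \left(D + D\right)}{2} = - \frac{\left(-3\right) 2 D}{2} = - \frac{\left(-6\right) D}{2} = 3 D$)
$K{\left(d \right)} = 0$ ($K{\left(d \right)} = 0 d 2 \left(-5\right) = 0 \left(-10\right) = 0$)
$z{\left(y \right)} = 4 y$ ($z{\left(y \right)} = y + 3 y = 4 y$)
$\left(K{\left(18 \right)} + z{\left(-1 \right)}\right)^{2} = \left(0 + 4 \left(-1\right)\right)^{2} = \left(0 - 4\right)^{2} = \left(-4\right)^{2} = 16$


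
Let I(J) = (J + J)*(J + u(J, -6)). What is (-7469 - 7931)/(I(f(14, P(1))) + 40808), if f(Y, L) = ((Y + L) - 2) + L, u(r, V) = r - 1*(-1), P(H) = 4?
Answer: -275/758 ≈ -0.36280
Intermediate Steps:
u(r, V) = 1 + r (u(r, V) = r + 1 = 1 + r)
f(Y, L) = -2 + Y + 2*L (f(Y, L) = ((L + Y) - 2) + L = (-2 + L + Y) + L = -2 + Y + 2*L)
I(J) = 2*J*(1 + 2*J) (I(J) = (J + J)*(J + (1 + J)) = (2*J)*(1 + 2*J) = 2*J*(1 + 2*J))
(-7469 - 7931)/(I(f(14, P(1))) + 40808) = (-7469 - 7931)/(2*(-2 + 14 + 2*4)*(1 + 2*(-2 + 14 + 2*4)) + 40808) = -15400/(2*(-2 + 14 + 8)*(1 + 2*(-2 + 14 + 8)) + 40808) = -15400/(2*20*(1 + 2*20) + 40808) = -15400/(2*20*(1 + 40) + 40808) = -15400/(2*20*41 + 40808) = -15400/(1640 + 40808) = -15400/42448 = -15400*1/42448 = -275/758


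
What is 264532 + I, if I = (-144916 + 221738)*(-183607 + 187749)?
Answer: 318461256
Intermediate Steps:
I = 318196724 (I = 76822*4142 = 318196724)
264532 + I = 264532 + 318196724 = 318461256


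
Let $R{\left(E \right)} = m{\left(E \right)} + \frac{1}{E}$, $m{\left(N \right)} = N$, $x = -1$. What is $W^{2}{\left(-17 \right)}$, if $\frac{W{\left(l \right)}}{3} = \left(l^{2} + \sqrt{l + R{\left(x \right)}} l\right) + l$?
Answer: $616437 - 83232 i \sqrt{19} \approx 6.1644 \cdot 10^{5} - 3.628 \cdot 10^{5} i$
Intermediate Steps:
$R{\left(E \right)} = E + \frac{1}{E}$
$W{\left(l \right)} = 3 l + 3 l^{2} + 3 l \sqrt{-2 + l}$ ($W{\left(l \right)} = 3 \left(\left(l^{2} + \sqrt{l - \left(1 - \frac{1}{-1}\right)} l\right) + l\right) = 3 \left(\left(l^{2} + \sqrt{l - 2} l\right) + l\right) = 3 \left(\left(l^{2} + \sqrt{-2 + l} l\right) + l\right) = 3 \left(\left(l^{2} + l \sqrt{-2 + l}\right) + l\right) = 3 \left(l + l^{2} + l \sqrt{-2 + l}\right) = 3 l + 3 l^{2} + 3 l \sqrt{-2 + l}$)
$W^{2}{\left(-17 \right)} = \left(3 \left(-17\right) \left(1 - 17 + \sqrt{-2 - 17}\right)\right)^{2} = \left(3 \left(-17\right) \left(1 - 17 + \sqrt{-19}\right)\right)^{2} = \left(3 \left(-17\right) \left(1 - 17 + i \sqrt{19}\right)\right)^{2} = \left(3 \left(-17\right) \left(-16 + i \sqrt{19}\right)\right)^{2} = \left(816 - 51 i \sqrt{19}\right)^{2}$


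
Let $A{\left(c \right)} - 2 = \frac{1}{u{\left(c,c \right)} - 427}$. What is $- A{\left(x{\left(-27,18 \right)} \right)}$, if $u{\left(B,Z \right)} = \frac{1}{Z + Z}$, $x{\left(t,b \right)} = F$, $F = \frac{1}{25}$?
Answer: $- \frac{1656}{829} \approx -1.9976$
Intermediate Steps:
$F = \frac{1}{25} \approx 0.04$
$x{\left(t,b \right)} = \frac{1}{25}$
$u{\left(B,Z \right)} = \frac{1}{2 Z}$
$A{\left(c \right)} = 2 + \frac{1}{-427 + \frac{1}{2 c}}$ ($A{\left(c \right)} = 2 + \frac{1}{\frac{1}{2 c} - 427} = 2 + \frac{1}{-427 + \frac{1}{2 c}}$)
$- A{\left(x{\left(-27,18 \right)} \right)} = - \frac{2 \left(-1 + 853 \cdot \frac{1}{25}\right)}{-1 + 854 \cdot \frac{1}{25}} = - \frac{2 \left(-1 + \frac{853}{25}\right)}{-1 + \frac{854}{25}} = - \frac{2 \cdot 828}{\frac{829}{25} \cdot 25} = - \frac{2 \cdot 25 \cdot 828}{829 \cdot 25} = \left(-1\right) \frac{1656}{829} = - \frac{1656}{829}$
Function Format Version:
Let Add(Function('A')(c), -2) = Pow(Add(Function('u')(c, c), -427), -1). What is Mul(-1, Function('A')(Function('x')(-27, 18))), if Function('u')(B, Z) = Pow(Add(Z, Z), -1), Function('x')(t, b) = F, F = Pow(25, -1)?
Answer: Rational(-1656, 829) ≈ -1.9976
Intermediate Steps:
F = Rational(1, 25) ≈ 0.040000
Function('x')(t, b) = Rational(1, 25)
Function('u')(B, Z) = Mul(Rational(1, 2), Pow(Z, -1)) (Function('u')(B, Z) = Pow(Mul(2, Z), -1) = Mul(Rational(1, 2), Pow(Z, -1)))
Function('A')(c) = Add(2, Pow(Add(-427, Mul(Rational(1, 2), Pow(c, -1))), -1)) (Function('A')(c) = Add(2, Pow(Add(Mul(Rational(1, 2), Pow(c, -1)), -427), -1)) = Add(2, Pow(Add(-427, Mul(Rational(1, 2), Pow(c, -1))), -1)))
Mul(-1, Function('A')(Function('x')(-27, 18))) = Mul(-1, Mul(2, Pow(Add(-1, Mul(854, Rational(1, 25))), -1), Add(-1, Mul(853, Rational(1, 25))))) = Mul(-1, Mul(2, Pow(Add(-1, Rational(854, 25)), -1), Add(-1, Rational(853, 25)))) = Mul(-1, Mul(2, Pow(Rational(829, 25), -1), Rational(828, 25))) = Mul(-1, Mul(2, Rational(25, 829), Rational(828, 25))) = Mul(-1, Rational(1656, 829)) = Rational(-1656, 829)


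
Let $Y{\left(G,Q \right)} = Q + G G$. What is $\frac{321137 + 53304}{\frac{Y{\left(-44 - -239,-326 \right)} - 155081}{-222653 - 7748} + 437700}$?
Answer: $\frac{86271580841}{100846635082} \approx 0.85547$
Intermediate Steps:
$Y{\left(G,Q \right)} = Q + G^{2}$
$\frac{321137 + 53304}{\frac{Y{\left(-44 - -239,-326 \right)} - 155081}{-222653 - 7748} + 437700} = \frac{321137 + 53304}{\frac{\left(-326 + \left(-44 - -239\right)^{2}\right) - 155081}{-222653 - 7748} + 437700} = \frac{374441}{\frac{\left(-326 + \left(-44 + 239\right)^{2}\right) - 155081}{-230401} + 437700} = \frac{374441}{\left(\left(-326 + 195^{2}\right) - 155081\right) \left(- \frac{1}{230401}\right) + 437700} = \frac{374441}{\left(\left(-326 + 38025\right) - 155081\right) \left(- \frac{1}{230401}\right) + 437700} = \frac{374441}{\left(37699 - 155081\right) \left(- \frac{1}{230401}\right) + 437700} = \frac{374441}{\left(-117382\right) \left(- \frac{1}{230401}\right) + 437700} = \frac{374441}{\frac{117382}{230401} + 437700} = \frac{374441}{\frac{100846635082}{230401}} = 374441 \cdot \frac{230401}{100846635082} = \frac{86271580841}{100846635082}$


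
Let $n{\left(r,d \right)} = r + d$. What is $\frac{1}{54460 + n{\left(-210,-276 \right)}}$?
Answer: $\frac{1}{53974} \approx 1.8527 \cdot 10^{-5}$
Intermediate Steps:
$n{\left(r,d \right)} = d + r$
$\frac{1}{54460 + n{\left(-210,-276 \right)}} = \frac{1}{54460 - 486} = \frac{1}{53974}$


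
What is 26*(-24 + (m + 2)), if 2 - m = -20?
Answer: 0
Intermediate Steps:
m = 22 (m = 2 - 1*(-20) = 2 + 20 = 22)
26*(-24 + (m + 2)) = 26*(-24 + (22 + 2)) = 26*(-24 + 24) = 26*0 = 0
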